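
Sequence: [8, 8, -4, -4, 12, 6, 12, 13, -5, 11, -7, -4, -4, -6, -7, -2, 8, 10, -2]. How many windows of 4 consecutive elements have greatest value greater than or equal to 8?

13

[8, 8, -4, -4] → max 8  ≥ 8 ✓
[8, -4, -4, 12] → max 12  ≥ 8 ✓
[-4, -4, 12, 6] → max 12  ≥ 8 ✓
[-4, 12, 6, 12] → max 12  ≥ 8 ✓
[12, 6, 12, 13] → max 13  ≥ 8 ✓
[6, 12, 13, -5] → max 13  ≥ 8 ✓
[12, 13, -5, 11] → max 13  ≥ 8 ✓
[13, -5, 11, -7] → max 13  ≥ 8 ✓
[-5, 11, -7, -4] → max 11  ≥ 8 ✓
[11, -7, -4, -4] → max 11  ≥ 8 ✓
[-7, -4, -4, -6] → max -4
[-4, -4, -6, -7] → max -4
[-4, -6, -7, -2] → max -2
[-6, -7, -2, 8] → max 8  ≥ 8 ✓
[-7, -2, 8, 10] → max 10  ≥ 8 ✓
[-2, 8, 10, -2] → max 10  ≥ 8 ✓
13 windows satisfy the condition.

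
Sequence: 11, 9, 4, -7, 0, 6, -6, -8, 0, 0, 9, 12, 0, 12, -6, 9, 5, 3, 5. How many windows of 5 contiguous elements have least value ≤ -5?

13

(11, 9, 4, -7, 0) → min -7  ≤ -5 ✓
(9, 4, -7, 0, 6) → min -7  ≤ -5 ✓
(4, -7, 0, 6, -6) → min -7  ≤ -5 ✓
(-7, 0, 6, -6, -8) → min -8  ≤ -5 ✓
(0, 6, -6, -8, 0) → min -8  ≤ -5 ✓
(6, -6, -8, 0, 0) → min -8  ≤ -5 ✓
(-6, -8, 0, 0, 9) → min -8  ≤ -5 ✓
(-8, 0, 0, 9, 12) → min -8  ≤ -5 ✓
(0, 0, 9, 12, 0) → min 0
(0, 9, 12, 0, 12) → min 0
(9, 12, 0, 12, -6) → min -6  ≤ -5 ✓
(12, 0, 12, -6, 9) → min -6  ≤ -5 ✓
(0, 12, -6, 9, 5) → min -6  ≤ -5 ✓
(12, -6, 9, 5, 3) → min -6  ≤ -5 ✓
(-6, 9, 5, 3, 5) → min -6  ≤ -5 ✓
13 windows satisfy the condition.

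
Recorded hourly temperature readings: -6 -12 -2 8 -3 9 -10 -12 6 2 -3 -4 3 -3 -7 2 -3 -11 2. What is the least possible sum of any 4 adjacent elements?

-19

Each size-4 window and its sum:
[-6, -12, -2, 8] → sum -12
[-12, -2, 8, -3] → sum -9
[-2, 8, -3, 9] → sum 12
[8, -3, 9, -10] → sum 4
[-3, 9, -10, -12] → sum -16
[9, -10, -12, 6] → sum -7
[-10, -12, 6, 2] → sum -14
[-12, 6, 2, -3] → sum -7
[6, 2, -3, -4] → sum 1
[2, -3, -4, 3] → sum -2
[-3, -4, 3, -3] → sum -7
[-4, 3, -3, -7] → sum -11
[3, -3, -7, 2] → sum -5
[-3, -7, 2, -3] → sum -11
[-7, 2, -3, -11] → sum -19
[2, -3, -11, 2] → sum -10
Least of these is -19.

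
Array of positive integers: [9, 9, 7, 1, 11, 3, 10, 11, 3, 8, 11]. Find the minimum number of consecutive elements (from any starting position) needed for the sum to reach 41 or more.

Extend right; whenever the sum reaches 41, record the length and shrink from the left:
add 9: running sum 9 < 41
add 9: running sum 18 < 41
add 7: running sum 25 < 41
add 1: running sum 26 < 41
add 11: running sum 37 < 41
add 3: running sum 40 < 41
end 6: [9, 7, 1, 11, 3, 10] sum 41, len 6
end 7: [7, 1, 11, 3, 10, 11] sum 43, len 6
end 8: [7, 1, 11, 3, 10, 11, 3] sum 46, len 7
end 9: [11, 3, 10, 11, 3, 8] sum 46, len 6
end 10: [10, 11, 3, 8, 11] sum 43, len 5
Shortest qualifying length: 5.

5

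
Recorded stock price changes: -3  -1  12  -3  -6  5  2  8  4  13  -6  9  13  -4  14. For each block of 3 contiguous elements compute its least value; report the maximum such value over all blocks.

4

[-3, -1, 12] → min -3
[-1, 12, -3] → min -3
[12, -3, -6] → min -6
[-3, -6, 5] → min -6
[-6, 5, 2] → min -6
[5, 2, 8] → min 2
[2, 8, 4] → min 2
[8, 4, 13] → min 4
[4, 13, -6] → min -6
[13, -6, 9] → min -6
[-6, 9, 13] → min -6
[9, 13, -4] → min -4
[13, -4, 14] → min -4
Maximum of these is 4.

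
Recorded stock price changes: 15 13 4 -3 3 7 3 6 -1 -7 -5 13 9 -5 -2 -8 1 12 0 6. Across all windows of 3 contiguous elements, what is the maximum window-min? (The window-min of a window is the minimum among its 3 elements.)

4

15 13 4 → min 4
13 4 -3 → min -3
4 -3 3 → min -3
-3 3 7 → min -3
3 7 3 → min 3
7 3 6 → min 3
3 6 -1 → min -1
6 -1 -7 → min -7
-1 -7 -5 → min -7
-7 -5 13 → min -7
-5 13 9 → min -5
13 9 -5 → min -5
9 -5 -2 → min -5
-5 -2 -8 → min -8
-2 -8 1 → min -8
-8 1 12 → min -8
1 12 0 → min 0
12 0 6 → min 0
Maximum of these is 4.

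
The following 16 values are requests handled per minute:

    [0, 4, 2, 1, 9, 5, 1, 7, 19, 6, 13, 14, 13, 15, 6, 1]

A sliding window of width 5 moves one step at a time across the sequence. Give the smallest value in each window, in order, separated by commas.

0, 1, 1, 1, 1, 1, 1, 6, 6, 6, 6, 1

(0, 4, 2, 1, 9) → min 0
(4, 2, 1, 9, 5) → min 1
(2, 1, 9, 5, 1) → min 1
(1, 9, 5, 1, 7) → min 1
(9, 5, 1, 7, 19) → min 1
(5, 1, 7, 19, 6) → min 1
(1, 7, 19, 6, 13) → min 1
(7, 19, 6, 13, 14) → min 6
(19, 6, 13, 14, 13) → min 6
(6, 13, 14, 13, 15) → min 6
(13, 14, 13, 15, 6) → min 6
(14, 13, 15, 6, 1) → min 1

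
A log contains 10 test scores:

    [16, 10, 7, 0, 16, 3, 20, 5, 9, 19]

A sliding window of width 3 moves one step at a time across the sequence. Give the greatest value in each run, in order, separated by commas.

16, 10, 16, 16, 20, 20, 20, 19

16 10 7 → max 16
10 7 0 → max 10
7 0 16 → max 16
0 16 3 → max 16
16 3 20 → max 20
3 20 5 → max 20
20 5 9 → max 20
5 9 19 → max 19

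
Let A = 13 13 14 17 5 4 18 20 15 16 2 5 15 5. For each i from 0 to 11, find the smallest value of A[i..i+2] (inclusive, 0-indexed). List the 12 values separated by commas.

13, 13, 5, 4, 4, 4, 15, 15, 2, 2, 2, 5

[13, 13, 14] → min 13
[13, 14, 17] → min 13
[14, 17, 5] → min 5
[17, 5, 4] → min 4
[5, 4, 18] → min 4
[4, 18, 20] → min 4
[18, 20, 15] → min 15
[20, 15, 16] → min 15
[15, 16, 2] → min 2
[16, 2, 5] → min 2
[2, 5, 15] → min 2
[5, 15, 5] → min 5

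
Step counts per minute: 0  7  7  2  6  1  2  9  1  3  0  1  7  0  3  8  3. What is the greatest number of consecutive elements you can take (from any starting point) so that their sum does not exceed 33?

→ 0: sum 0, len 1
→ 7: sum 7, len 2
→ 7: sum 14, len 3
→ 2: sum 16, len 4
→ 6: sum 22, len 5
→ 1: sum 23, len 6
→ 2: sum 25, len 7
→ 9 (dropped 0, 7): sum 27, len 6
→ 1: sum 28, len 7
→ 3: sum 31, len 8
→ 0: sum 31, len 9
→ 1: sum 32, len 10
→ 7 (dropped 7): sum 32, len 10
→ 0: sum 32, len 11
→ 3 (dropped 2): sum 33, len 11
→ 8 (dropped 6, 1, 2): sum 32, len 9
→ 3 (dropped 9): sum 26, len 9
Longest length seen: 11.

11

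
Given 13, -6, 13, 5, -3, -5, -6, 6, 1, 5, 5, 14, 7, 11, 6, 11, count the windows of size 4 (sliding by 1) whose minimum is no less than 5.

4

(13, -6, 13, 5) → min -6
(-6, 13, 5, -3) → min -6
(13, 5, -3, -5) → min -5
(5, -3, -5, -6) → min -6
(-3, -5, -6, 6) → min -6
(-5, -6, 6, 1) → min -6
(-6, 6, 1, 5) → min -6
(6, 1, 5, 5) → min 1
(1, 5, 5, 14) → min 1
(5, 5, 14, 7) → min 5  ≥ 5 ✓
(5, 14, 7, 11) → min 5  ≥ 5 ✓
(14, 7, 11, 6) → min 6  ≥ 5 ✓
(7, 11, 6, 11) → min 6  ≥ 5 ✓
4 windows satisfy the condition.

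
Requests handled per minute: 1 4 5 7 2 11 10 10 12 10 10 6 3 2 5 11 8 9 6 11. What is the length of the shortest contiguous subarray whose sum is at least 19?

add 1: running sum 1 < 19
add 4: running sum 5 < 19
add 5: running sum 10 < 19
add 7: running sum 17 < 19
add 2: shortest ending here [1, 4, 5, 7, 2] sum 19, len 5
add 11: shortest ending here [7, 2, 11] sum 20, len 3
add 10: shortest ending here [11, 10] sum 21, len 2
add 10: shortest ending here [10, 10] sum 20, len 2
add 12: shortest ending here [10, 12] sum 22, len 2
add 10: shortest ending here [12, 10] sum 22, len 2
add 10: shortest ending here [10, 10] sum 20, len 2
add 6: shortest ending here [10, 10, 6] sum 26, len 3
add 3: shortest ending here [10, 6, 3] sum 19, len 3
add 2: shortest ending here [10, 6, 3, 2] sum 21, len 4
add 5: shortest ending here [10, 6, 3, 2, 5] sum 26, len 5
add 11: shortest ending here [3, 2, 5, 11] sum 21, len 4
add 8: shortest ending here [11, 8] sum 19, len 2
add 9: shortest ending here [11, 8, 9] sum 28, len 3
add 6: shortest ending here [8, 9, 6] sum 23, len 3
add 11: shortest ending here [9, 6, 11] sum 26, len 3
Shortest qualifying length: 2.

2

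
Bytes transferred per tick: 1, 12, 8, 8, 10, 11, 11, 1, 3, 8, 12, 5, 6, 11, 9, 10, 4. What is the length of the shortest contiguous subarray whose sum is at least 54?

6

add 1: running sum 1 < 54
add 12: running sum 13 < 54
add 8: running sum 21 < 54
add 8: running sum 29 < 54
add 10: running sum 39 < 54
add 11: running sum 50 < 54
add 11: shortest ending here [12, 8, 8, 10, 11, 11] sum 60, len 6
add 1: shortest ending here [12, 8, 8, 10, 11, 11, 1] sum 61, len 7
add 3: shortest ending here [12, 8, 8, 10, 11, 11, 1, 3] sum 64, len 8
add 8: shortest ending here [8, 8, 10, 11, 11, 1, 3, 8] sum 60, len 8
add 12: shortest ending here [10, 11, 11, 1, 3, 8, 12] sum 56, len 7
add 5: shortest ending here [10, 11, 11, 1, 3, 8, 12, 5] sum 61, len 8
add 6: shortest ending here [11, 11, 1, 3, 8, 12, 5, 6] sum 57, len 8
add 11: shortest ending here [11, 1, 3, 8, 12, 5, 6, 11] sum 57, len 8
add 9: shortest ending here [3, 8, 12, 5, 6, 11, 9] sum 54, len 7
add 10: shortest ending here [8, 12, 5, 6, 11, 9, 10] sum 61, len 7
add 4: shortest ending here [12, 5, 6, 11, 9, 10, 4] sum 57, len 7
Shortest qualifying length: 6.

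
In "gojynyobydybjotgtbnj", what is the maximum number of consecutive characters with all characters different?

add g: [g] len 1
add o: [g, o] len 2
add j: [g, o, j] len 3
add y: [g, o, j, y] len 4
add n: [g, o, j, y, n] len 5
add y (repeat y, move left end past it): [n, y] len 2
add o: [n, y, o] len 3
add b: [n, y, o, b] len 4
add y (repeat y, move left end past it): [o, b, y] len 3
add d: [o, b, y, d] len 4
add y (repeat y, move left end past it): [d, y] len 2
add b: [d, y, b] len 3
add j: [d, y, b, j] len 4
add o: [d, y, b, j, o] len 5
add t: [d, y, b, j, o, t] len 6
add g: [d, y, b, j, o, t, g] len 7
add t (repeat t, move left end past it): [g, t] len 2
add b: [g, t, b] len 3
add n: [g, t, b, n] len 4
add j: [g, t, b, n, j] len 5
Longest all-distinct length: 7.

7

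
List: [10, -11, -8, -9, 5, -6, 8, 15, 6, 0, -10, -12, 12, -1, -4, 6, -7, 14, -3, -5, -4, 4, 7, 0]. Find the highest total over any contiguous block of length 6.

28

Each size-6 window and its sum:
(10, -11, -8, -9, 5, -6) → sum -19
(-11, -8, -9, 5, -6, 8) → sum -21
(-8, -9, 5, -6, 8, 15) → sum 5
(-9, 5, -6, 8, 15, 6) → sum 19
(5, -6, 8, 15, 6, 0) → sum 28
(-6, 8, 15, 6, 0, -10) → sum 13
(8, 15, 6, 0, -10, -12) → sum 7
(15, 6, 0, -10, -12, 12) → sum 11
(6, 0, -10, -12, 12, -1) → sum -5
(0, -10, -12, 12, -1, -4) → sum -15
(-10, -12, 12, -1, -4, 6) → sum -9
(-12, 12, -1, -4, 6, -7) → sum -6
(12, -1, -4, 6, -7, 14) → sum 20
(-1, -4, 6, -7, 14, -3) → sum 5
(-4, 6, -7, 14, -3, -5) → sum 1
(6, -7, 14, -3, -5, -4) → sum 1
(-7, 14, -3, -5, -4, 4) → sum -1
(14, -3, -5, -4, 4, 7) → sum 13
(-3, -5, -4, 4, 7, 0) → sum -1
Highest of these is 28.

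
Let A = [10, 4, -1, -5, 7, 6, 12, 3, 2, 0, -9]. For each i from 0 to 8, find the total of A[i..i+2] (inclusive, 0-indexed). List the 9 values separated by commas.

13, -2, 1, 8, 25, 21, 17, 5, -7

10 4 -1 → sum 13
4 -1 -5 → sum -2
-1 -5 7 → sum 1
-5 7 6 → sum 8
7 6 12 → sum 25
6 12 3 → sum 21
12 3 2 → sum 17
3 2 0 → sum 5
2 0 -9 → sum -7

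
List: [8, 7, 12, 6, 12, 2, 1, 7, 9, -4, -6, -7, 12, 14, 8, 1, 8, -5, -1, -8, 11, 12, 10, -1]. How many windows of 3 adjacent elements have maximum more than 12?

3

8 7 12 → max 12
7 12 6 → max 12
12 6 12 → max 12
6 12 2 → max 12
12 2 1 → max 12
2 1 7 → max 7
1 7 9 → max 9
7 9 -4 → max 9
9 -4 -6 → max 9
-4 -6 -7 → max -4
-6 -7 12 → max 12
-7 12 14 → max 14  > 12 ✓
12 14 8 → max 14  > 12 ✓
14 8 1 → max 14  > 12 ✓
8 1 8 → max 8
1 8 -5 → max 8
8 -5 -1 → max 8
-5 -1 -8 → max -1
-1 -8 11 → max 11
-8 11 12 → max 12
11 12 10 → max 12
12 10 -1 → max 12
3 windows satisfy the condition.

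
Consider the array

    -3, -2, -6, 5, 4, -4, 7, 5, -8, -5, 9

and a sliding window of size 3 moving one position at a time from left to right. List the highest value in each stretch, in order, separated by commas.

Sliding a size-3 window across the 11 values:
-3 -2 -6 → max -2
-2 -6 5 → max 5
-6 5 4 → max 5
5 4 -4 → max 5
4 -4 7 → max 7
-4 7 5 → max 7
7 5 -8 → max 7
5 -8 -5 → max 5
-8 -5 9 → max 9

-2, 5, 5, 5, 7, 7, 7, 5, 9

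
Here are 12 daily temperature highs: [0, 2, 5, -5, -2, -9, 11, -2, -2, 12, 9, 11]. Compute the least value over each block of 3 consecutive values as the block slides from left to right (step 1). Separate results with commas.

Sliding a size-3 window across the 12 values:
0 2 5 → min 0
2 5 -5 → min -5
5 -5 -2 → min -5
-5 -2 -9 → min -9
-2 -9 11 → min -9
-9 11 -2 → min -9
11 -2 -2 → min -2
-2 -2 12 → min -2
-2 12 9 → min -2
12 9 11 → min 9

0, -5, -5, -9, -9, -9, -2, -2, -2, 9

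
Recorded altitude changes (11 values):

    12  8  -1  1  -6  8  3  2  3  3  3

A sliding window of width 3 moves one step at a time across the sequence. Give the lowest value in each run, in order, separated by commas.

-1, -1, -6, -6, -6, 2, 2, 2, 3

(12, 8, -1) → min -1
(8, -1, 1) → min -1
(-1, 1, -6) → min -6
(1, -6, 8) → min -6
(-6, 8, 3) → min -6
(8, 3, 2) → min 2
(3, 2, 3) → min 2
(2, 3, 3) → min 2
(3, 3, 3) → min 3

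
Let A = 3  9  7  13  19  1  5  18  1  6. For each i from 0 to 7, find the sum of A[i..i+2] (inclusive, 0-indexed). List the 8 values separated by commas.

Sliding a size-3 window across the 10 values:
(3, 9, 7) → sum 19
(9, 7, 13) → sum 29
(7, 13, 19) → sum 39
(13, 19, 1) → sum 33
(19, 1, 5) → sum 25
(1, 5, 18) → sum 24
(5, 18, 1) → sum 24
(18, 1, 6) → sum 25

19, 29, 39, 33, 25, 24, 24, 25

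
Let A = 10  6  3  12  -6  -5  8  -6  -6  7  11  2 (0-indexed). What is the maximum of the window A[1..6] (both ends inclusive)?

Elements at indices 1..6: 6, 3, 12, -6, -5, 8
max(6, 3, 12, -6, -5, 8) = 12

12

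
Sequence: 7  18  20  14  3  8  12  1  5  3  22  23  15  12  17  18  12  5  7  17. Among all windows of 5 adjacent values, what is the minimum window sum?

29

Each size-5 window and its sum:
(7, 18, 20, 14, 3) → sum 62
(18, 20, 14, 3, 8) → sum 63
(20, 14, 3, 8, 12) → sum 57
(14, 3, 8, 12, 1) → sum 38
(3, 8, 12, 1, 5) → sum 29
(8, 12, 1, 5, 3) → sum 29
(12, 1, 5, 3, 22) → sum 43
(1, 5, 3, 22, 23) → sum 54
(5, 3, 22, 23, 15) → sum 68
(3, 22, 23, 15, 12) → sum 75
(22, 23, 15, 12, 17) → sum 89
(23, 15, 12, 17, 18) → sum 85
(15, 12, 17, 18, 12) → sum 74
(12, 17, 18, 12, 5) → sum 64
(17, 18, 12, 5, 7) → sum 59
(18, 12, 5, 7, 17) → sum 59
Minimum of these is 29.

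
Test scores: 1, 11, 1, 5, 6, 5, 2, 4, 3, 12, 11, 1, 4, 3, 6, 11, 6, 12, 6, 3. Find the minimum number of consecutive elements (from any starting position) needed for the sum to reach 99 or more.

add 1: running sum 1 < 99
add 11: running sum 12 < 99
add 1: running sum 13 < 99
add 5: running sum 18 < 99
add 6: running sum 24 < 99
add 5: running sum 29 < 99
add 2: running sum 31 < 99
add 4: running sum 35 < 99
add 3: running sum 38 < 99
add 12: running sum 50 < 99
add 11: running sum 61 < 99
add 1: running sum 62 < 99
add 4: running sum 66 < 99
add 3: running sum 69 < 99
add 6: running sum 75 < 99
add 11: running sum 86 < 99
add 6: running sum 92 < 99
end 17: [11, 1, 5, 6, 5, 2, 4, 3, 12, 11, 1, 4, 3, 6, 11, 6, 12] sum 103, len 17
end 18: [11, 1, 5, 6, 5, 2, 4, 3, 12, 11, 1, 4, 3, 6, 11, 6, 12, 6] sum 109, len 18
end 19: [5, 6, 5, 2, 4, 3, 12, 11, 1, 4, 3, 6, 11, 6, 12, 6, 3] sum 100, len 17
Shortest qualifying length: 17.

17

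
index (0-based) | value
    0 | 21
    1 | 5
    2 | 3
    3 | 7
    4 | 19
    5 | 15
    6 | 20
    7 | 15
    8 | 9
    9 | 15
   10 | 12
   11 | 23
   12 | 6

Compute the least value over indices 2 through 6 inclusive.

3

Elements at indices 2..6: 3, 7, 19, 15, 20
min(3, 7, 19, 15, 20) = 3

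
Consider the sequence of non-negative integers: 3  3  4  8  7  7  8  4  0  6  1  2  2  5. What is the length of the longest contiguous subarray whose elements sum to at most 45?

10

Extend to the right; shrink from the left whenever the sum exceeds 45:
→ 3: sum 3, len 1
→ 3: sum 6, len 2
→ 4: sum 10, len 3
→ 8: sum 18, len 4
→ 7: sum 25, len 5
→ 7: sum 32, len 6
→ 8: sum 40, len 7
→ 4: sum 44, len 8
→ 0: sum 44, len 9
→ 6 (dropped 3, 3): sum 44, len 8
→ 1: sum 45, len 9
→ 2 (dropped 4): sum 43, len 9
→ 2: sum 45, len 10
→ 5 (dropped 8): sum 42, len 10
Longest length seen: 10.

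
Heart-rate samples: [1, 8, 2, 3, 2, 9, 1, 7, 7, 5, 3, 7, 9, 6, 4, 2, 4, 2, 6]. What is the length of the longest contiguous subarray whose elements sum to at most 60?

[1] sum 1 len 1
[1, 8] sum 9 len 2
[1, 8, 2] sum 11 len 3
[1, 8, 2, 3] sum 14 len 4
[1, 8, 2, 3, 2] sum 16 len 5
[1, 8, 2, 3, 2, 9] sum 25 len 6
[1, 8, 2, 3, 2, 9, 1] sum 26 len 7
[1, 8, 2, 3, 2, 9, 1, 7] sum 33 len 8
[1, 8, 2, 3, 2, 9, 1, 7, 7] sum 40 len 9
[1, 8, 2, 3, 2, 9, 1, 7, 7, 5] sum 45 len 10
[1, 8, 2, 3, 2, 9, 1, 7, 7, 5, 3] sum 48 len 11
[1, 8, 2, 3, 2, 9, 1, 7, 7, 5, 3, 7] sum 55 len 12
[2, 3, 2, 9, 1, 7, 7, 5, 3, 7, 9] sum 55 len 11
[3, 2, 9, 1, 7, 7, 5, 3, 7, 9, 6] sum 59 len 11
[2, 9, 1, 7, 7, 5, 3, 7, 9, 6, 4] sum 60 len 11
[9, 1, 7, 7, 5, 3, 7, 9, 6, 4, 2] sum 60 len 11
[1, 7, 7, 5, 3, 7, 9, 6, 4, 2, 4] sum 55 len 11
[1, 7, 7, 5, 3, 7, 9, 6, 4, 2, 4, 2] sum 57 len 12
[7, 5, 3, 7, 9, 6, 4, 2, 4, 2, 6] sum 55 len 11
Longest length seen: 12.

12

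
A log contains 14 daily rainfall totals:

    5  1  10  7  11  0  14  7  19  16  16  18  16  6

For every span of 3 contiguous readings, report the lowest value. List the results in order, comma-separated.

Sliding a size-3 window across the 14 values:
(5, 1, 10) → min 1
(1, 10, 7) → min 1
(10, 7, 11) → min 7
(7, 11, 0) → min 0
(11, 0, 14) → min 0
(0, 14, 7) → min 0
(14, 7, 19) → min 7
(7, 19, 16) → min 7
(19, 16, 16) → min 16
(16, 16, 18) → min 16
(16, 18, 16) → min 16
(18, 16, 6) → min 6

1, 1, 7, 0, 0, 0, 7, 7, 16, 16, 16, 6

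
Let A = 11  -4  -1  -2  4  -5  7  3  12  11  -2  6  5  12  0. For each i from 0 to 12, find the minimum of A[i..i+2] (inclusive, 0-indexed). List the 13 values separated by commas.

11 -4 -1 → min -4
-4 -1 -2 → min -4
-1 -2 4 → min -2
-2 4 -5 → min -5
4 -5 7 → min -5
-5 7 3 → min -5
7 3 12 → min 3
3 12 11 → min 3
12 11 -2 → min -2
11 -2 6 → min -2
-2 6 5 → min -2
6 5 12 → min 5
5 12 0 → min 0

-4, -4, -2, -5, -5, -5, 3, 3, -2, -2, -2, 5, 0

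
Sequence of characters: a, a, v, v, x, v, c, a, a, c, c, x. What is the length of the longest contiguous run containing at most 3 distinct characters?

Extend right; when distinct count exceeds 3, shrink from the left:
add a: window [a] (1 distinct), len 1
add a: window [a, a] (1 distinct), len 2
add v: window [a, a, v] (2 distinct), len 3
add v: window [a, a, v, v] (2 distinct), len 4
add x: window [a, a, v, v, x] (3 distinct), len 5
add v: window [a, a, v, v, x, v] (3 distinct), len 6
add c: window [v, v, x, v, c] (3 distinct), len 5
add a: window [v, c, a] (3 distinct), len 3
add a: window [v, c, a, a] (3 distinct), len 4
add c: window [v, c, a, a, c] (3 distinct), len 5
add c: window [v, c, a, a, c, c] (3 distinct), len 6
add x: window [c, a, a, c, c, x] (3 distinct), len 6
Longest length with ≤3 distinct: 6.

6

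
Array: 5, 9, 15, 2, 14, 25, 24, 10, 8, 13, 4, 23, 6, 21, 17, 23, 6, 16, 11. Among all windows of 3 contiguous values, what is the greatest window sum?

[5, 9, 15] → sum 29
[9, 15, 2] → sum 26
[15, 2, 14] → sum 31
[2, 14, 25] → sum 41
[14, 25, 24] → sum 63
[25, 24, 10] → sum 59
[24, 10, 8] → sum 42
[10, 8, 13] → sum 31
[8, 13, 4] → sum 25
[13, 4, 23] → sum 40
[4, 23, 6] → sum 33
[23, 6, 21] → sum 50
[6, 21, 17] → sum 44
[21, 17, 23] → sum 61
[17, 23, 6] → sum 46
[23, 6, 16] → sum 45
[6, 16, 11] → sum 33
Greatest of these is 63.

63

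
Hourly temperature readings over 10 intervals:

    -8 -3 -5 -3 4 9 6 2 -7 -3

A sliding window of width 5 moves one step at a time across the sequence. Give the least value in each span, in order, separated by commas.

-8, -5, -5, -3, -7, -7

Sliding a size-5 window across the 10 values:
-8 -3 -5 -3 4 → min -8
-3 -5 -3 4 9 → min -5
-5 -3 4 9 6 → min -5
-3 4 9 6 2 → min -3
4 9 6 2 -7 → min -7
9 6 2 -7 -3 → min -7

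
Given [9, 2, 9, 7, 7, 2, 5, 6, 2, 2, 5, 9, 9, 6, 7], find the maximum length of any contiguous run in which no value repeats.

[9] len 1
[9, 2] len 2
[2, 9] len 2
[2, 9, 7] len 3
[7] len 1
[7, 2] len 2
[7, 2, 5] len 3
[7, 2, 5, 6] len 4
[5, 6, 2] len 3
[2] len 1
[2, 5] len 2
[2, 5, 9] len 3
[9] len 1
[9, 6] len 2
[9, 6, 7] len 3
Longest all-distinct length: 4.

4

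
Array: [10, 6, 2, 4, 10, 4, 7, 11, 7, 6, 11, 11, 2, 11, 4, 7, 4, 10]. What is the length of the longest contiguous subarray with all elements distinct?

[10] len 1
[10, 6] len 2
[10, 6, 2] len 3
[10, 6, 2, 4] len 4
[6, 2, 4, 10] len 4
[10, 4] len 2
[10, 4, 7] len 3
[10, 4, 7, 11] len 4
[11, 7] len 2
[11, 7, 6] len 3
[7, 6, 11] len 3
[11] len 1
[11, 2] len 2
[2, 11] len 2
[2, 11, 4] len 3
[2, 11, 4, 7] len 4
[7, 4] len 2
[7, 4, 10] len 3
Longest all-distinct length: 4.

4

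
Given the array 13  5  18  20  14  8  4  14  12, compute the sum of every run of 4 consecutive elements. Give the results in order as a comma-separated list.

56, 57, 60, 46, 40, 38

[13, 5, 18, 20] → sum 56
[5, 18, 20, 14] → sum 57
[18, 20, 14, 8] → sum 60
[20, 14, 8, 4] → sum 46
[14, 8, 4, 14] → sum 40
[8, 4, 14, 12] → sum 38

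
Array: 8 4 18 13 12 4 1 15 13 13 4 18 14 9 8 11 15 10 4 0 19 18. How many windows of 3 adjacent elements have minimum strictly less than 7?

(8, 4, 18) → min 4  < 7 ✓
(4, 18, 13) → min 4  < 7 ✓
(18, 13, 12) → min 12
(13, 12, 4) → min 4  < 7 ✓
(12, 4, 1) → min 1  < 7 ✓
(4, 1, 15) → min 1  < 7 ✓
(1, 15, 13) → min 1  < 7 ✓
(15, 13, 13) → min 13
(13, 13, 4) → min 4  < 7 ✓
(13, 4, 18) → min 4  < 7 ✓
(4, 18, 14) → min 4  < 7 ✓
(18, 14, 9) → min 9
(14, 9, 8) → min 8
(9, 8, 11) → min 8
(8, 11, 15) → min 8
(11, 15, 10) → min 10
(15, 10, 4) → min 4  < 7 ✓
(10, 4, 0) → min 0  < 7 ✓
(4, 0, 19) → min 0  < 7 ✓
(0, 19, 18) → min 0  < 7 ✓
13 windows satisfy the condition.

13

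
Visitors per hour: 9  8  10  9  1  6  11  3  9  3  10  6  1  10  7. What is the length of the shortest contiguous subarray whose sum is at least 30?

4

add 9: running sum 9 < 30
add 8: running sum 17 < 30
add 10: running sum 27 < 30
end 3: [9, 8, 10, 9] sum 36, len 4
end 4: [9, 8, 10, 9, 1] sum 37, len 5
end 5: [8, 10, 9, 1, 6] sum 34, len 5
end 6: [10, 9, 1, 6, 11] sum 37, len 5
end 7: [9, 1, 6, 11, 3] sum 30, len 5
end 8: [1, 6, 11, 3, 9] sum 30, len 5
end 9: [6, 11, 3, 9, 3] sum 32, len 5
end 10: [11, 3, 9, 3, 10] sum 36, len 5
end 11: [3, 9, 3, 10, 6] sum 31, len 5
end 12: [3, 9, 3, 10, 6, 1] sum 32, len 6
end 13: [3, 10, 6, 1, 10] sum 30, len 5
end 14: [10, 6, 1, 10, 7] sum 34, len 5
Shortest qualifying length: 4.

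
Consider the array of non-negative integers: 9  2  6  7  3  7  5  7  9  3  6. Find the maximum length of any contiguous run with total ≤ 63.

10

[9] sum 9 len 1
[9, 2] sum 11 len 2
[9, 2, 6] sum 17 len 3
[9, 2, 6, 7] sum 24 len 4
[9, 2, 6, 7, 3] sum 27 len 5
[9, 2, 6, 7, 3, 7] sum 34 len 6
[9, 2, 6, 7, 3, 7, 5] sum 39 len 7
[9, 2, 6, 7, 3, 7, 5, 7] sum 46 len 8
[9, 2, 6, 7, 3, 7, 5, 7, 9] sum 55 len 9
[9, 2, 6, 7, 3, 7, 5, 7, 9, 3] sum 58 len 10
[2, 6, 7, 3, 7, 5, 7, 9, 3, 6] sum 55 len 10
Longest length seen: 10.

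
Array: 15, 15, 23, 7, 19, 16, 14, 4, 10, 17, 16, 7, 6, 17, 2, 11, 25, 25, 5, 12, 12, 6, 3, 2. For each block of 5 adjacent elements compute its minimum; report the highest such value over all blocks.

7

(15, 15, 23, 7, 19) → min 7
(15, 23, 7, 19, 16) → min 7
(23, 7, 19, 16, 14) → min 7
(7, 19, 16, 14, 4) → min 4
(19, 16, 14, 4, 10) → min 4
(16, 14, 4, 10, 17) → min 4
(14, 4, 10, 17, 16) → min 4
(4, 10, 17, 16, 7) → min 4
(10, 17, 16, 7, 6) → min 6
(17, 16, 7, 6, 17) → min 6
(16, 7, 6, 17, 2) → min 2
(7, 6, 17, 2, 11) → min 2
(6, 17, 2, 11, 25) → min 2
(17, 2, 11, 25, 25) → min 2
(2, 11, 25, 25, 5) → min 2
(11, 25, 25, 5, 12) → min 5
(25, 25, 5, 12, 12) → min 5
(25, 5, 12, 12, 6) → min 5
(5, 12, 12, 6, 3) → min 3
(12, 12, 6, 3, 2) → min 2
Highest of these is 7.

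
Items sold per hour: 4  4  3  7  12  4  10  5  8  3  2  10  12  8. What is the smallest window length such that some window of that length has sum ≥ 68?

add 4: running sum 4 < 68
add 4: running sum 8 < 68
add 3: running sum 11 < 68
add 7: running sum 18 < 68
add 12: running sum 30 < 68
add 4: running sum 34 < 68
add 10: running sum 44 < 68
add 5: running sum 49 < 68
add 8: running sum 57 < 68
add 3: running sum 60 < 68
add 2: running sum 62 < 68
add 10: shortest ending here [4, 3, 7, 12, 4, 10, 5, 8, 3, 2, 10] sum 68, len 11
add 12: shortest ending here [7, 12, 4, 10, 5, 8, 3, 2, 10, 12] sum 73, len 10
add 8: shortest ending here [12, 4, 10, 5, 8, 3, 2, 10, 12, 8] sum 74, len 10
Shortest qualifying length: 10.

10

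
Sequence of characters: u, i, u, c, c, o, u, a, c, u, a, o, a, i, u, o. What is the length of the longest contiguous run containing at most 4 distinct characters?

[u] 1 distinct, len 1
[u, i] 2 distinct, len 2
[u, i, u] 2 distinct, len 3
[u, i, u, c] 3 distinct, len 4
[u, i, u, c, c] 3 distinct, len 5
[u, i, u, c, c, o] 4 distinct, len 6
[u, i, u, c, c, o, u] 4 distinct, len 7
[u, c, c, o, u, a] 4 distinct, len 6
[u, c, c, o, u, a, c] 4 distinct, len 7
[u, c, c, o, u, a, c, u] 4 distinct, len 8
[u, c, c, o, u, a, c, u, a] 4 distinct, len 9
[u, c, c, o, u, a, c, u, a, o] 4 distinct, len 10
[u, c, c, o, u, a, c, u, a, o, a] 4 distinct, len 11
[u, a, o, a, i] 4 distinct, len 5
[u, a, o, a, i, u] 4 distinct, len 6
[u, a, o, a, i, u, o] 4 distinct, len 7
Longest length with ≤4 distinct: 11.

11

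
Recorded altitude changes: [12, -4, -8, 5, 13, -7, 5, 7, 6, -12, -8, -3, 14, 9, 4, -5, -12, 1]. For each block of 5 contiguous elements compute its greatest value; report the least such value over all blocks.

7

Each size-5 window and its max:
[12, -4, -8, 5, 13] → max 13
[-4, -8, 5, 13, -7] → max 13
[-8, 5, 13, -7, 5] → max 13
[5, 13, -7, 5, 7] → max 13
[13, -7, 5, 7, 6] → max 13
[-7, 5, 7, 6, -12] → max 7
[5, 7, 6, -12, -8] → max 7
[7, 6, -12, -8, -3] → max 7
[6, -12, -8, -3, 14] → max 14
[-12, -8, -3, 14, 9] → max 14
[-8, -3, 14, 9, 4] → max 14
[-3, 14, 9, 4, -5] → max 14
[14, 9, 4, -5, -12] → max 14
[9, 4, -5, -12, 1] → max 9
Least of these is 7.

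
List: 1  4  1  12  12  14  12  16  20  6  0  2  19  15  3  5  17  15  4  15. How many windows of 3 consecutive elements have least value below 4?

1 4 1 → min 1  < 4 ✓
4 1 12 → min 1  < 4 ✓
1 12 12 → min 1  < 4 ✓
12 12 14 → min 12
12 14 12 → min 12
14 12 16 → min 12
12 16 20 → min 12
16 20 6 → min 6
20 6 0 → min 0  < 4 ✓
6 0 2 → min 0  < 4 ✓
0 2 19 → min 0  < 4 ✓
2 19 15 → min 2  < 4 ✓
19 15 3 → min 3  < 4 ✓
15 3 5 → min 3  < 4 ✓
3 5 17 → min 3  < 4 ✓
5 17 15 → min 5
17 15 4 → min 4
15 4 15 → min 4
10 windows satisfy the condition.

10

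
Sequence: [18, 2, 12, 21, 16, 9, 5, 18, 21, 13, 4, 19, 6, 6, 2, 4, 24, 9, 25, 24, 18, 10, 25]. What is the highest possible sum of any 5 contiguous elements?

102

Window sums for each of the 19 positions:
(18, 2, 12, 21, 16) → sum 69
(2, 12, 21, 16, 9) → sum 60
(12, 21, 16, 9, 5) → sum 63
(21, 16, 9, 5, 18) → sum 69
(16, 9, 5, 18, 21) → sum 69
(9, 5, 18, 21, 13) → sum 66
(5, 18, 21, 13, 4) → sum 61
(18, 21, 13, 4, 19) → sum 75
(21, 13, 4, 19, 6) → sum 63
(13, 4, 19, 6, 6) → sum 48
(4, 19, 6, 6, 2) → sum 37
(19, 6, 6, 2, 4) → sum 37
(6, 6, 2, 4, 24) → sum 42
(6, 2, 4, 24, 9) → sum 45
(2, 4, 24, 9, 25) → sum 64
(4, 24, 9, 25, 24) → sum 86
(24, 9, 25, 24, 18) → sum 100
(9, 25, 24, 18, 10) → sum 86
(25, 24, 18, 10, 25) → sum 102
Highest of these is 102.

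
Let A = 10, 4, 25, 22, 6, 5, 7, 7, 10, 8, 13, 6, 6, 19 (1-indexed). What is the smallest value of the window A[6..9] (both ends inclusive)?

5

Elements at indices 6..9: 5, 7, 7, 10
min(5, 7, 7, 10) = 5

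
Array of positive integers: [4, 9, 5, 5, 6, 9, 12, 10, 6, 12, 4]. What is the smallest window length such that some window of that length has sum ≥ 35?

4

Extend right; whenever the sum reaches 35, record the length and shrink from the left:
add 4: running sum 4 < 35
add 9: running sum 13 < 35
add 5: running sum 18 < 35
add 5: running sum 23 < 35
add 6: running sum 29 < 35
add 9: shortest ending here [4, 9, 5, 5, 6, 9] sum 38, len 6
add 12: shortest ending here [5, 5, 6, 9, 12] sum 37, len 5
add 10: shortest ending here [6, 9, 12, 10] sum 37, len 4
add 6: shortest ending here [9, 12, 10, 6] sum 37, len 4
add 12: shortest ending here [12, 10, 6, 12] sum 40, len 4
add 4: shortest ending here [12, 10, 6, 12, 4] sum 44, len 5
Shortest qualifying length: 4.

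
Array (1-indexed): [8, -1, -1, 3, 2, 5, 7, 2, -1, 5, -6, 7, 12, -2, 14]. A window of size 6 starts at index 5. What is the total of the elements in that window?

20

Elements at indices 5..10: 2, 5, 7, 2, -1, 5
sum(2, 5, 7, 2, -1, 5) = 20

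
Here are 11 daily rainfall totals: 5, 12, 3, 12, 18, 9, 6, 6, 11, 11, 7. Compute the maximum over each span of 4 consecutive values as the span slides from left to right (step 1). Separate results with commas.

12, 18, 18, 18, 18, 11, 11, 11

(5, 12, 3, 12) → max 12
(12, 3, 12, 18) → max 18
(3, 12, 18, 9) → max 18
(12, 18, 9, 6) → max 18
(18, 9, 6, 6) → max 18
(9, 6, 6, 11) → max 11
(6, 6, 11, 11) → max 11
(6, 11, 11, 7) → max 11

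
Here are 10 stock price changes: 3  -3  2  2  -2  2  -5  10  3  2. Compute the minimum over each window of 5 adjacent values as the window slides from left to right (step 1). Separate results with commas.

-3, -3, -5, -5, -5, -5

[3, -3, 2, 2, -2] → min -3
[-3, 2, 2, -2, 2] → min -3
[2, 2, -2, 2, -5] → min -5
[2, -2, 2, -5, 10] → min -5
[-2, 2, -5, 10, 3] → min -5
[2, -5, 10, 3, 2] → min -5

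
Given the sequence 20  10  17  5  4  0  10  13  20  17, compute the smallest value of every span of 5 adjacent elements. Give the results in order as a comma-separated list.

4, 0, 0, 0, 0, 0

Sliding a size-5 window across the 10 values:
20 10 17 5 4 → min 4
10 17 5 4 0 → min 0
17 5 4 0 10 → min 0
5 4 0 10 13 → min 0
4 0 10 13 20 → min 0
0 10 13 20 17 → min 0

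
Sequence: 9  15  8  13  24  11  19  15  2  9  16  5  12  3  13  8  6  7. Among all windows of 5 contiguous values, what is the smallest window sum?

9 15 8 13 24 → sum 69
15 8 13 24 11 → sum 71
8 13 24 11 19 → sum 75
13 24 11 19 15 → sum 82
24 11 19 15 2 → sum 71
11 19 15 2 9 → sum 56
19 15 2 9 16 → sum 61
15 2 9 16 5 → sum 47
2 9 16 5 12 → sum 44
9 16 5 12 3 → sum 45
16 5 12 3 13 → sum 49
5 12 3 13 8 → sum 41
12 3 13 8 6 → sum 42
3 13 8 6 7 → sum 37
Smallest of these is 37.

37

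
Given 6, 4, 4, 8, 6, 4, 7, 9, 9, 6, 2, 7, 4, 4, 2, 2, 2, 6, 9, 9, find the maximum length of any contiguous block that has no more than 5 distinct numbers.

add 6: window [6] (1 distinct), len 1
add 4: window [6, 4] (2 distinct), len 2
add 4: window [6, 4, 4] (2 distinct), len 3
add 8: window [6, 4, 4, 8] (3 distinct), len 4
add 6: window [6, 4, 4, 8, 6] (3 distinct), len 5
add 4: window [6, 4, 4, 8, 6, 4] (3 distinct), len 6
add 7: window [6, 4, 4, 8, 6, 4, 7] (4 distinct), len 7
add 9: window [6, 4, 4, 8, 6, 4, 7, 9] (5 distinct), len 8
add 9: window [6, 4, 4, 8, 6, 4, 7, 9, 9] (5 distinct), len 9
add 6: window [6, 4, 4, 8, 6, 4, 7, 9, 9, 6] (5 distinct), len 10
add 2: window [6, 4, 7, 9, 9, 6, 2] (5 distinct), len 7
add 7: window [6, 4, 7, 9, 9, 6, 2, 7] (5 distinct), len 8
add 4: window [6, 4, 7, 9, 9, 6, 2, 7, 4] (5 distinct), len 9
add 4: window [6, 4, 7, 9, 9, 6, 2, 7, 4, 4] (5 distinct), len 10
add 2: window [6, 4, 7, 9, 9, 6, 2, 7, 4, 4, 2] (5 distinct), len 11
add 2: window [6, 4, 7, 9, 9, 6, 2, 7, 4, 4, 2, 2] (5 distinct), len 12
add 2: window [6, 4, 7, 9, 9, 6, 2, 7, 4, 4, 2, 2, 2] (5 distinct), len 13
add 6: window [6, 4, 7, 9, 9, 6, 2, 7, 4, 4, 2, 2, 2, 6] (5 distinct), len 14
add 9: window [6, 4, 7, 9, 9, 6, 2, 7, 4, 4, 2, 2, 2, 6, 9] (5 distinct), len 15
add 9: window [6, 4, 7, 9, 9, 6, 2, 7, 4, 4, 2, 2, 2, 6, 9, 9] (5 distinct), len 16
Longest length with ≤5 distinct: 16.

16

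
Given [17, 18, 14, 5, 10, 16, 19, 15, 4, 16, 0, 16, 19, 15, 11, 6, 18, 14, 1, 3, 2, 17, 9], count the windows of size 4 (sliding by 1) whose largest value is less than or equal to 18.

(17, 18, 14, 5) → max 18  ≤ 18 ✓
(18, 14, 5, 10) → max 18  ≤ 18 ✓
(14, 5, 10, 16) → max 16  ≤ 18 ✓
(5, 10, 16, 19) → max 19
(10, 16, 19, 15) → max 19
(16, 19, 15, 4) → max 19
(19, 15, 4, 16) → max 19
(15, 4, 16, 0) → max 16  ≤ 18 ✓
(4, 16, 0, 16) → max 16  ≤ 18 ✓
(16, 0, 16, 19) → max 19
(0, 16, 19, 15) → max 19
(16, 19, 15, 11) → max 19
(19, 15, 11, 6) → max 19
(15, 11, 6, 18) → max 18  ≤ 18 ✓
(11, 6, 18, 14) → max 18  ≤ 18 ✓
(6, 18, 14, 1) → max 18  ≤ 18 ✓
(18, 14, 1, 3) → max 18  ≤ 18 ✓
(14, 1, 3, 2) → max 14  ≤ 18 ✓
(1, 3, 2, 17) → max 17  ≤ 18 ✓
(3, 2, 17, 9) → max 17  ≤ 18 ✓
12 windows satisfy the condition.

12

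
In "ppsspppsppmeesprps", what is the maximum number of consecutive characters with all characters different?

4

add p: [p] len 1
add p (repeat p, move left end past it): [p] len 1
add s: [p, s] len 2
add s (repeat s, move left end past it): [s] len 1
add p: [s, p] len 2
add p (repeat p, move left end past it): [p] len 1
add p (repeat p, move left end past it): [p] len 1
add s: [p, s] len 2
add p (repeat p, move left end past it): [s, p] len 2
add p (repeat p, move left end past it): [p] len 1
add m: [p, m] len 2
add e: [p, m, e] len 3
add e (repeat e, move left end past it): [e] len 1
add s: [e, s] len 2
add p: [e, s, p] len 3
add r: [e, s, p, r] len 4
add p (repeat p, move left end past it): [r, p] len 2
add s: [r, p, s] len 3
Longest all-distinct length: 4.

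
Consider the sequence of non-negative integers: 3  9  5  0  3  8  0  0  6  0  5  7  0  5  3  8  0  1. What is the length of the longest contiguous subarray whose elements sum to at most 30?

[3] sum 3 len 1
[3, 9] sum 12 len 2
[3, 9, 5] sum 17 len 3
[3, 9, 5, 0] sum 17 len 4
[3, 9, 5, 0, 3] sum 20 len 5
[3, 9, 5, 0, 3, 8] sum 28 len 6
[3, 9, 5, 0, 3, 8, 0] sum 28 len 7
[3, 9, 5, 0, 3, 8, 0, 0] sum 28 len 8
[5, 0, 3, 8, 0, 0, 6] sum 22 len 7
[5, 0, 3, 8, 0, 0, 6, 0] sum 22 len 8
[5, 0, 3, 8, 0, 0, 6, 0, 5] sum 27 len 9
[0, 3, 8, 0, 0, 6, 0, 5, 7] sum 29 len 9
[0, 3, 8, 0, 0, 6, 0, 5, 7, 0] sum 29 len 10
[0, 0, 6, 0, 5, 7, 0, 5] sum 23 len 8
[0, 0, 6, 0, 5, 7, 0, 5, 3] sum 26 len 9
[0, 5, 7, 0, 5, 3, 8] sum 28 len 7
[0, 5, 7, 0, 5, 3, 8, 0] sum 28 len 8
[0, 5, 7, 0, 5, 3, 8, 0, 1] sum 29 len 9
Longest length seen: 10.

10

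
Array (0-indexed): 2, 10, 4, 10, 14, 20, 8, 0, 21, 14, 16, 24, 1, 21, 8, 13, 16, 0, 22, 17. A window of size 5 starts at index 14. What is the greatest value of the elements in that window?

22

Elements at indices 14..18: 8, 13, 16, 0, 22
max(8, 13, 16, 0, 22) = 22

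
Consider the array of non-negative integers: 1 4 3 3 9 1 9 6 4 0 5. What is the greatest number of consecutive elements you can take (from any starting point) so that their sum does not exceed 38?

8

add 1: [1] sum 1, len 1
add 4: [1, 4] sum 5, len 2
add 3: [1, 4, 3] sum 8, len 3
add 3: [1, 4, 3, 3] sum 11, len 4
add 9: [1, 4, 3, 3, 9] sum 20, len 5
add 1: [1, 4, 3, 3, 9, 1] sum 21, len 6
add 9: [1, 4, 3, 3, 9, 1, 9] sum 30, len 7
add 6: [1, 4, 3, 3, 9, 1, 9, 6] sum 36, len 8
add 4: [3, 3, 9, 1, 9, 6, 4] sum 35, len 7
add 0: [3, 3, 9, 1, 9, 6, 4, 0] sum 35, len 8
add 5: [3, 9, 1, 9, 6, 4, 0, 5] sum 37, len 8
Longest length seen: 8.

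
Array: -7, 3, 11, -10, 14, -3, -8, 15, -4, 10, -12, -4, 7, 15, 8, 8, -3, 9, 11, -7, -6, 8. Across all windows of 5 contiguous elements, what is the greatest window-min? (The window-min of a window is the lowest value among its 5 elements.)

Window mins for each of the 18 positions:
(-7, 3, 11, -10, 14) → min -10
(3, 11, -10, 14, -3) → min -10
(11, -10, 14, -3, -8) → min -10
(-10, 14, -3, -8, 15) → min -10
(14, -3, -8, 15, -4) → min -8
(-3, -8, 15, -4, 10) → min -8
(-8, 15, -4, 10, -12) → min -12
(15, -4, 10, -12, -4) → min -12
(-4, 10, -12, -4, 7) → min -12
(10, -12, -4, 7, 15) → min -12
(-12, -4, 7, 15, 8) → min -12
(-4, 7, 15, 8, 8) → min -4
(7, 15, 8, 8, -3) → min -3
(15, 8, 8, -3, 9) → min -3
(8, 8, -3, 9, 11) → min -3
(8, -3, 9, 11, -7) → min -7
(-3, 9, 11, -7, -6) → min -7
(9, 11, -7, -6, 8) → min -7
Greatest of these is -3.

-3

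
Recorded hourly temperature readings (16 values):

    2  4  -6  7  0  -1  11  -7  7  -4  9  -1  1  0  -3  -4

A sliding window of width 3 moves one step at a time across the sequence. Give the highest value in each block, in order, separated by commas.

[2, 4, -6] → max 4
[4, -6, 7] → max 7
[-6, 7, 0] → max 7
[7, 0, -1] → max 7
[0, -1, 11] → max 11
[-1, 11, -7] → max 11
[11, -7, 7] → max 11
[-7, 7, -4] → max 7
[7, -4, 9] → max 9
[-4, 9, -1] → max 9
[9, -1, 1] → max 9
[-1, 1, 0] → max 1
[1, 0, -3] → max 1
[0, -3, -4] → max 0

4, 7, 7, 7, 11, 11, 11, 7, 9, 9, 9, 1, 1, 0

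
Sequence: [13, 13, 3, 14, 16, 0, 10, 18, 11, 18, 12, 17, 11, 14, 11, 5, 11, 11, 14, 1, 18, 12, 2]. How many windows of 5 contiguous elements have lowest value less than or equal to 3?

[13, 13, 3, 14, 16] → min 3  ≤ 3 ✓
[13, 3, 14, 16, 0] → min 0  ≤ 3 ✓
[3, 14, 16, 0, 10] → min 0  ≤ 3 ✓
[14, 16, 0, 10, 18] → min 0  ≤ 3 ✓
[16, 0, 10, 18, 11] → min 0  ≤ 3 ✓
[0, 10, 18, 11, 18] → min 0  ≤ 3 ✓
[10, 18, 11, 18, 12] → min 10
[18, 11, 18, 12, 17] → min 11
[11, 18, 12, 17, 11] → min 11
[18, 12, 17, 11, 14] → min 11
[12, 17, 11, 14, 11] → min 11
[17, 11, 14, 11, 5] → min 5
[11, 14, 11, 5, 11] → min 5
[14, 11, 5, 11, 11] → min 5
[11, 5, 11, 11, 14] → min 5
[5, 11, 11, 14, 1] → min 1  ≤ 3 ✓
[11, 11, 14, 1, 18] → min 1  ≤ 3 ✓
[11, 14, 1, 18, 12] → min 1  ≤ 3 ✓
[14, 1, 18, 12, 2] → min 1  ≤ 3 ✓
10 windows satisfy the condition.

10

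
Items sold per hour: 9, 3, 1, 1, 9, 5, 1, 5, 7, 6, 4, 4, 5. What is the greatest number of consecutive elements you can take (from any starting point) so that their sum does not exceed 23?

6

add 9: [9] sum 9, len 1
add 3: [9, 3] sum 12, len 2
add 1: [9, 3, 1] sum 13, len 3
add 1: [9, 3, 1, 1] sum 14, len 4
add 9: [9, 3, 1, 1, 9] sum 23, len 5
add 5: [3, 1, 1, 9, 5] sum 19, len 5
add 1: [3, 1, 1, 9, 5, 1] sum 20, len 6
add 5: [1, 1, 9, 5, 1, 5] sum 22, len 6
add 7: [5, 1, 5, 7] sum 18, len 4
add 6: [1, 5, 7, 6] sum 19, len 4
add 4: [1, 5, 7, 6, 4] sum 23, len 5
add 4: [7, 6, 4, 4] sum 21, len 4
add 5: [6, 4, 4, 5] sum 19, len 4
Longest length seen: 6.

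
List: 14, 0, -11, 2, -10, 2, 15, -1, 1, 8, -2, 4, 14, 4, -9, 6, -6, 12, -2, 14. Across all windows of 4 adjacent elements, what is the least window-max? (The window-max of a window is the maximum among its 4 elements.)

2

14 0 -11 2 → max 14
0 -11 2 -10 → max 2
-11 2 -10 2 → max 2
2 -10 2 15 → max 15
-10 2 15 -1 → max 15
2 15 -1 1 → max 15
15 -1 1 8 → max 15
-1 1 8 -2 → max 8
1 8 -2 4 → max 8
8 -2 4 14 → max 14
-2 4 14 4 → max 14
4 14 4 -9 → max 14
14 4 -9 6 → max 14
4 -9 6 -6 → max 6
-9 6 -6 12 → max 12
6 -6 12 -2 → max 12
-6 12 -2 14 → max 14
Least of these is 2.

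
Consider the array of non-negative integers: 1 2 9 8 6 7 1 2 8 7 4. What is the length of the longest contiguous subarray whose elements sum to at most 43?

add 1: [1] sum 1, len 1
add 2: [1, 2] sum 3, len 2
add 9: [1, 2, 9] sum 12, len 3
add 8: [1, 2, 9, 8] sum 20, len 4
add 6: [1, 2, 9, 8, 6] sum 26, len 5
add 7: [1, 2, 9, 8, 6, 7] sum 33, len 6
add 1: [1, 2, 9, 8, 6, 7, 1] sum 34, len 7
add 2: [1, 2, 9, 8, 6, 7, 1, 2] sum 36, len 8
add 8: [2, 9, 8, 6, 7, 1, 2, 8] sum 43, len 8
add 7: [8, 6, 7, 1, 2, 8, 7] sum 39, len 7
add 4: [8, 6, 7, 1, 2, 8, 7, 4] sum 43, len 8
Longest length seen: 8.

8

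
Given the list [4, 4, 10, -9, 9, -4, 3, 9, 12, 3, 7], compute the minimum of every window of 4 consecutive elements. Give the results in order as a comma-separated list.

(4, 4, 10, -9) → min -9
(4, 10, -9, 9) → min -9
(10, -9, 9, -4) → min -9
(-9, 9, -4, 3) → min -9
(9, -4, 3, 9) → min -4
(-4, 3, 9, 12) → min -4
(3, 9, 12, 3) → min 3
(9, 12, 3, 7) → min 3

-9, -9, -9, -9, -4, -4, 3, 3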